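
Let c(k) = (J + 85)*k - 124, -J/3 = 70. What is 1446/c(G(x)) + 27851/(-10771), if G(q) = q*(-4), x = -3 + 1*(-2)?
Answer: -44327945/14131552 ≈ -3.1368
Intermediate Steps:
x = -5 (x = -3 - 2 = -5)
G(q) = -4*q
J = -210 (J = -3*70 = -210)
c(k) = -124 - 125*k (c(k) = (-210 + 85)*k - 124 = -125*k - 124 = -124 - 125*k)
1446/c(G(x)) + 27851/(-10771) = 1446/(-124 - (-500)*(-5)) + 27851/(-10771) = 1446/(-124 - 125*20) + 27851*(-1/10771) = 1446/(-124 - 2500) - 27851/10771 = 1446/(-2624) - 27851/10771 = 1446*(-1/2624) - 27851/10771 = -723/1312 - 27851/10771 = -44327945/14131552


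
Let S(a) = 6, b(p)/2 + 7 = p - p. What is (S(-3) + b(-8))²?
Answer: 64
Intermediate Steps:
b(p) = -14 (b(p) = -14 + 2*(p - p) = -14 + 2*0 = -14 + 0 = -14)
(S(-3) + b(-8))² = (6 - 14)² = (-8)² = 64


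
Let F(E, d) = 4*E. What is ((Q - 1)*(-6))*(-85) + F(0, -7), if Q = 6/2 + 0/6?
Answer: 1020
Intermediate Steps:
Q = 3 (Q = 6*(½) + 0*(⅙) = 3 + 0 = 3)
((Q - 1)*(-6))*(-85) + F(0, -7) = ((3 - 1)*(-6))*(-85) + 4*0 = (2*(-6))*(-85) + 0 = -12*(-85) + 0 = 1020 + 0 = 1020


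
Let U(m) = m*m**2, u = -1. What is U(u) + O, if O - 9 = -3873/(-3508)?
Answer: 31937/3508 ≈ 9.1040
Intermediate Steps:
O = 35445/3508 (O = 9 - 3873/(-3508) = 9 - 3873*(-1/3508) = 9 + 3873/3508 = 35445/3508 ≈ 10.104)
U(m) = m**3
U(u) + O = (-1)**3 + 35445/3508 = -1 + 35445/3508 = 31937/3508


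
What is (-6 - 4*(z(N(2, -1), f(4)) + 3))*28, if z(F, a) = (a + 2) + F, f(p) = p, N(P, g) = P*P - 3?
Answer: -1288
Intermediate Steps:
N(P, g) = -3 + P² (N(P, g) = P² - 3 = -3 + P²)
z(F, a) = 2 + F + a (z(F, a) = (2 + a) + F = 2 + F + a)
(-6 - 4*(z(N(2, -1), f(4)) + 3))*28 = (-6 - 4*((2 + (-3 + 2²) + 4) + 3))*28 = (-6 - 4*((2 + (-3 + 4) + 4) + 3))*28 = (-6 - 4*((2 + 1 + 4) + 3))*28 = (-6 - 4*(7 + 3))*28 = (-6 - 4*10)*28 = (-6 - 40)*28 = -46*28 = -1288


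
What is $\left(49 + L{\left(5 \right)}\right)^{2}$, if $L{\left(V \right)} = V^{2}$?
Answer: $5476$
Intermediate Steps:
$\left(49 + L{\left(5 \right)}\right)^{2} = \left(49 + 5^{2}\right)^{2} = \left(49 + 25\right)^{2} = 74^{2} = 5476$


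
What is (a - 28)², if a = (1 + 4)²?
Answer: 9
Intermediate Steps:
a = 25 (a = 5² = 25)
(a - 28)² = (25 - 28)² = (-3)² = 9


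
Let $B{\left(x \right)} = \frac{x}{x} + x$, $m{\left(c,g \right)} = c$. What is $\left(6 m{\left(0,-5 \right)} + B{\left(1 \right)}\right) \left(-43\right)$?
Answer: $-86$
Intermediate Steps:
$B{\left(x \right)} = 1 + x$
$\left(6 m{\left(0,-5 \right)} + B{\left(1 \right)}\right) \left(-43\right) = \left(6 \cdot 0 + \left(1 + 1\right)\right) \left(-43\right) = \left(0 + 2\right) \left(-43\right) = 2 \left(-43\right) = -86$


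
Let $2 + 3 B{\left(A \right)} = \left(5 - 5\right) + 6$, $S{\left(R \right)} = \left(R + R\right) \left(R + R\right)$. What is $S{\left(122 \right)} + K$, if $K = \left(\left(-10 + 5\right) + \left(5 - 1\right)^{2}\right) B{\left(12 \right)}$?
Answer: $\frac{178652}{3} \approx 59551.0$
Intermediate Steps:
$S{\left(R \right)} = 4 R^{2}$ ($S{\left(R \right)} = 2 R 2 R = 4 R^{2}$)
$B{\left(A \right)} = \frac{4}{3}$ ($B{\left(A \right)} = - \frac{2}{3} + \frac{\left(5 - 5\right) + 6}{3} = - \frac{2}{3} + \frac{0 + 6}{3} = - \frac{2}{3} + \frac{1}{3} \cdot 6 = - \frac{2}{3} + 2 = \frac{4}{3}$)
$K = \frac{44}{3}$ ($K = \left(\left(-10 + 5\right) + \left(5 - 1\right)^{2}\right) \frac{4}{3} = \left(-5 + 4^{2}\right) \frac{4}{3} = \left(-5 + 16\right) \frac{4}{3} = 11 \cdot \frac{4}{3} = \frac{44}{3} \approx 14.667$)
$S{\left(122 \right)} + K = 4 \cdot 122^{2} + \frac{44}{3} = 4 \cdot 14884 + \frac{44}{3} = 59536 + \frac{44}{3} = \frac{178652}{3}$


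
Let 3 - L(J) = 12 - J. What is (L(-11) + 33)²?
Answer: 169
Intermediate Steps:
L(J) = -9 + J (L(J) = 3 - (12 - J) = 3 + (-12 + J) = -9 + J)
(L(-11) + 33)² = ((-9 - 11) + 33)² = (-20 + 33)² = 13² = 169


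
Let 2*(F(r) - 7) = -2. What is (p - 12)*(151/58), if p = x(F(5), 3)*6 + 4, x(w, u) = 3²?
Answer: 3473/29 ≈ 119.76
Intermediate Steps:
F(r) = 6 (F(r) = 7 + (½)*(-2) = 7 - 1 = 6)
x(w, u) = 9
p = 58 (p = 9*6 + 4 = 54 + 4 = 58)
(p - 12)*(151/58) = (58 - 12)*(151/58) = 46*(151*(1/58)) = 46*(151/58) = 3473/29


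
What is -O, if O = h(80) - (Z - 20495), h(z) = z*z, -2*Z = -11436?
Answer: -21177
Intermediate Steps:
Z = 5718 (Z = -1/2*(-11436) = 5718)
h(z) = z**2
O = 21177 (O = 80**2 - (5718 - 20495) = 6400 - 1*(-14777) = 6400 + 14777 = 21177)
-O = -1*21177 = -21177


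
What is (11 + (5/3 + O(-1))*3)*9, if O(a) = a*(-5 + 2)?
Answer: 225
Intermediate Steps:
O(a) = -3*a (O(a) = a*(-3) = -3*a)
(11 + (5/3 + O(-1))*3)*9 = (11 + (5/3 - 3*(-1))*3)*9 = (11 + (5*(⅓) + 3)*3)*9 = (11 + (5/3 + 3)*3)*9 = (11 + (14/3)*3)*9 = (11 + 14)*9 = 25*9 = 225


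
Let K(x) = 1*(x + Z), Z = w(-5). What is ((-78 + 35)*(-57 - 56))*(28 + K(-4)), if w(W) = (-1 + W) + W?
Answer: 63167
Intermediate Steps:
w(W) = -1 + 2*W
Z = -11 (Z = -1 + 2*(-5) = -1 - 10 = -11)
K(x) = -11 + x (K(x) = 1*(x - 11) = 1*(-11 + x) = -11 + x)
((-78 + 35)*(-57 - 56))*(28 + K(-4)) = ((-78 + 35)*(-57 - 56))*(28 + (-11 - 4)) = (-43*(-113))*(28 - 15) = 4859*13 = 63167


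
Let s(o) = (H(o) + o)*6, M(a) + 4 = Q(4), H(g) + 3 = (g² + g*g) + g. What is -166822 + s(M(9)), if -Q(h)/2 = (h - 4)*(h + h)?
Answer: -166696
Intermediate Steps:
H(g) = -3 + g + 2*g² (H(g) = -3 + ((g² + g*g) + g) = -3 + ((g² + g²) + g) = -3 + (2*g² + g) = -3 + (g + 2*g²) = -3 + g + 2*g²)
Q(h) = -4*h*(-4 + h) (Q(h) = -2*(h - 4)*(h + h) = -2*(-4 + h)*2*h = -4*h*(-4 + h))
M(a) = -4 (M(a) = -4 + 4*4*(4 - 1*4) = -4 + 4*4*(4 - 4) = -4 + 4*4*0 = -4 + 0 = -4)
s(o) = -18 + 12*o + 12*o² (s(o) = ((-3 + o + 2*o²) + o)*6 = (-3 + 2*o + 2*o²)*6 = -18 + 12*o + 12*o²)
-166822 + s(M(9)) = -166822 + (-18 + 12*(-4) + 12*(-4)²) = -166822 + (-18 - 48 + 12*16) = -166822 + (-18 - 48 + 192) = -166822 + 126 = -166696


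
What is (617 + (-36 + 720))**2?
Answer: 1692601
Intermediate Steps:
(617 + (-36 + 720))**2 = (617 + 684)**2 = 1301**2 = 1692601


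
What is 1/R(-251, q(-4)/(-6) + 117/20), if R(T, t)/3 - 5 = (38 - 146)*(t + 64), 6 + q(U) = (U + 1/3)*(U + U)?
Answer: -5/106782 ≈ -4.6824e-5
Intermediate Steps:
q(U) = -6 + 2*U*(1/3 + U) (q(U) = -6 + (U + 1/3)*(U + U) = -6 + (U + 1/3)*(2*U) = -6 + (1/3 + U)*(2*U) = -6 + 2*U*(1/3 + U))
R(T, t) = -20721 - 324*t (R(T, t) = 15 + 3*((38 - 146)*(t + 64)) = 15 + 3*(-108*(64 + t)) = 15 + 3*(-6912 - 108*t) = 15 + (-20736 - 324*t) = -20721 - 324*t)
1/R(-251, q(-4)/(-6) + 117/20) = 1/(-20721 - 324*((-6 + 2*(-4)**2 + (2/3)*(-4))/(-6) + 117/20)) = 1/(-20721 - 324*((-6 + 2*16 - 8/3)*(-1/6) + 117*(1/20))) = 1/(-20721 - 324*((-6 + 32 - 8/3)*(-1/6) + 117/20)) = 1/(-20721 - 324*((70/3)*(-1/6) + 117/20)) = 1/(-20721 - 324*(-35/9 + 117/20)) = 1/(-20721 - 324*353/180) = 1/(-20721 - 3177/5) = 1/(-106782/5) = -5/106782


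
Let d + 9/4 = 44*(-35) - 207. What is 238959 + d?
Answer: 948839/4 ≈ 2.3721e+5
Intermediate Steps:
d = -6997/4 (d = -9/4 + (44*(-35) - 207) = -9/4 + (-1540 - 207) = -9/4 - 1747 = -6997/4 ≈ -1749.3)
238959 + d = 238959 - 6997/4 = 948839/4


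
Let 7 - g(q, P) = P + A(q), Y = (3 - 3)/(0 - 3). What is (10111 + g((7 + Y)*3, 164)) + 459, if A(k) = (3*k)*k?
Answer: 9090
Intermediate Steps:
Y = 0 (Y = 0/(-3) = 0*(-⅓) = 0)
A(k) = 3*k²
g(q, P) = 7 - P - 3*q² (g(q, P) = 7 - (P + 3*q²) = 7 + (-P - 3*q²) = 7 - P - 3*q²)
(10111 + g((7 + Y)*3, 164)) + 459 = (10111 + (7 - 1*164 - 3*9*(7 + 0)²)) + 459 = (10111 + (7 - 164 - 3*(7*3)²)) + 459 = (10111 + (7 - 164 - 3*21²)) + 459 = (10111 + (7 - 164 - 3*441)) + 459 = (10111 + (7 - 164 - 1323)) + 459 = (10111 - 1480) + 459 = 8631 + 459 = 9090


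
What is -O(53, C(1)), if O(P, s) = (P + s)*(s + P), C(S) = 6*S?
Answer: -3481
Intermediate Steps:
O(P, s) = (P + s)**2 (O(P, s) = (P + s)*(P + s) = (P + s)**2)
-O(53, C(1)) = -(53 + 6*1)**2 = -(53 + 6)**2 = -1*59**2 = -1*3481 = -3481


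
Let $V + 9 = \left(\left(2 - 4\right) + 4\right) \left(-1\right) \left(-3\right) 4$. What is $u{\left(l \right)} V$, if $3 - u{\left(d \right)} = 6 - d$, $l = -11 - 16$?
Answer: $-450$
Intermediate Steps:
$l = -27$ ($l = -11 - 16 = -27$)
$u{\left(d \right)} = -3 + d$ ($u{\left(d \right)} = 3 - \left(6 - d\right) = 3 + \left(-6 + d\right) = -3 + d$)
$V = 15$ ($V = -9 + \left(\left(2 - 4\right) + 4\right) \left(-1\right) \left(-3\right) 4 = -9 + \left(-2 + 4\right) \left(-1\right) \left(-3\right) 4 = -9 + 2 \left(-1\right) \left(-3\right) 4 = -9 + \left(-2\right) \left(-3\right) 4 = -9 + 6 \cdot 4 = -9 + 24 = 15$)
$u{\left(l \right)} V = \left(-3 - 27\right) 15 = \left(-30\right) 15 = -450$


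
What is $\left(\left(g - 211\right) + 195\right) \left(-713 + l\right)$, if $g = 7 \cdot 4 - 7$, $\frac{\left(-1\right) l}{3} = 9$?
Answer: $-3700$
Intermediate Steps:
$l = -27$ ($l = \left(-3\right) 9 = -27$)
$g = 21$ ($g = 28 - 7 = 21$)
$\left(\left(g - 211\right) + 195\right) \left(-713 + l\right) = \left(\left(21 - 211\right) + 195\right) \left(-713 - 27\right) = \left(-190 + 195\right) \left(-740\right) = 5 \left(-740\right) = -3700$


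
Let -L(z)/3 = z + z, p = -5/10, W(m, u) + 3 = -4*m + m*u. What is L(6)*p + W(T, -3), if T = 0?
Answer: 15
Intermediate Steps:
W(m, u) = -3 - 4*m + m*u (W(m, u) = -3 + (-4*m + m*u) = -3 - 4*m + m*u)
p = -½ (p = -5*⅒ = -½ ≈ -0.50000)
L(z) = -6*z (L(z) = -3*(z + z) = -6*z)
L(6)*p + W(T, -3) = -6*6*(-½) + (-3 - 4*0 + 0*(-3)) = -36*(-½) + (-3 + 0 + 0) = 18 - 3 = 15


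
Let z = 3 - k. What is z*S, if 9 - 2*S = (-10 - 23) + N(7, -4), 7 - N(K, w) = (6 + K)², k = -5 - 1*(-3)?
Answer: 510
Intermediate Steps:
k = -2 (k = -5 + 3 = -2)
N(K, w) = 7 - (6 + K)²
z = 5 (z = 3 - 1*(-2) = 3 + 2 = 5)
S = 102 (S = 9/2 - ((-10 - 23) + (7 - (6 + 7)²))/2 = 9/2 - (-33 + (7 - 1*13²))/2 = 9/2 - (-33 + (7 - 1*169))/2 = 9/2 - (-33 + (7 - 169))/2 = 9/2 - (-33 - 162)/2 = 9/2 - ½*(-195) = 9/2 + 195/2 = 102)
z*S = 5*102 = 510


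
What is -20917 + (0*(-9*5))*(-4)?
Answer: -20917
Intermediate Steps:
-20917 + (0*(-9*5))*(-4) = -20917 + (0*(-45))*(-4) = -20917 + 0*(-4) = -20917 + 0 = -20917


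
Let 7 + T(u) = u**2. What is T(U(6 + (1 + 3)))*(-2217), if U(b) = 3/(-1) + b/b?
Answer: 6651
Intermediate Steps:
U(b) = -2 (U(b) = 3*(-1) + 1 = -3 + 1 = -2)
T(u) = -7 + u**2
T(U(6 + (1 + 3)))*(-2217) = (-7 + (-2)**2)*(-2217) = (-7 + 4)*(-2217) = -3*(-2217) = 6651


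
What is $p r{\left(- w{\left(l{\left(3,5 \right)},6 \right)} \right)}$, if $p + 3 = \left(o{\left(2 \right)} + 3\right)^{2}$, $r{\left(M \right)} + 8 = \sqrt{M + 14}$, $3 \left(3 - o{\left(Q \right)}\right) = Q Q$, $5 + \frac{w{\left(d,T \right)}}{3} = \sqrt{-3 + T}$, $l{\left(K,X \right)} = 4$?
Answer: $- \frac{1352}{9} + \frac{169 \sqrt{29 - 3 \sqrt{3}}}{9} \approx -58.607$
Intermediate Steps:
$w{\left(d,T \right)} = -15 + 3 \sqrt{-3 + T}$
$o{\left(Q \right)} = 3 - \frac{Q^{2}}{3}$ ($o{\left(Q \right)} = 3 - \frac{Q Q}{3} = 3 - \frac{Q^{2}}{3}$)
$r{\left(M \right)} = -8 + \sqrt{14 + M}$ ($r{\left(M \right)} = -8 + \sqrt{M + 14} = -8 + \sqrt{14 + M}$)
$p = \frac{169}{9}$ ($p = -3 + \left(\left(3 - \frac{2^{2}}{3}\right) + 3\right)^{2} = -3 + \left(\left(3 - \frac{4}{3}\right) + 3\right)^{2} = -3 + \left(\frac{5}{3} + 3\right)^{2} = -3 + \left(\frac{14}{3}\right)^{2} = -3 + \frac{196}{9} = \frac{169}{9} \approx 18.778$)
$p r{\left(- w{\left(l{\left(3,5 \right)},6 \right)} \right)} = \frac{169 \left(-8 + \sqrt{14 - \left(-15 + 3 \sqrt{-3 + 6}\right)}\right)}{9} = \frac{169 \left(-8 + \sqrt{14 - \left(-15 + 3 \sqrt{3}\right)}\right)}{9} = \frac{169 \left(-8 + \sqrt{14 + \left(15 - 3 \sqrt{3}\right)}\right)}{9} = \frac{169 \left(-8 + \sqrt{29 - 3 \sqrt{3}}\right)}{9} = - \frac{1352}{9} + \frac{169 \sqrt{29 - 3 \sqrt{3}}}{9}$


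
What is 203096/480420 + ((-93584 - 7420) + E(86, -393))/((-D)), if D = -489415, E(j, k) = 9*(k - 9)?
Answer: 491357276/2351247543 ≈ 0.20898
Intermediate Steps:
E(j, k) = -81 + 9*k (E(j, k) = 9*(-9 + k) = -81 + 9*k)
203096/480420 + ((-93584 - 7420) + E(86, -393))/((-D)) = 203096/480420 + ((-93584 - 7420) + (-81 + 9*(-393)))/((-1*(-489415))) = 203096*(1/480420) + (-101004 + (-81 - 3537))/489415 = 50774/120105 + (-101004 - 3618)*(1/489415) = 50774/120105 - 104622*1/489415 = 50774/120105 - 104622/489415 = 491357276/2351247543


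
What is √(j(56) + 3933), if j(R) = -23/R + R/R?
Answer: √3083934/28 ≈ 62.718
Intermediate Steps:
j(R) = 1 - 23/R (j(R) = -23/R + 1 = 1 - 23/R)
√(j(56) + 3933) = √((-23 + 56)/56 + 3933) = √((1/56)*33 + 3933) = √(33/56 + 3933) = √(220281/56) = √3083934/28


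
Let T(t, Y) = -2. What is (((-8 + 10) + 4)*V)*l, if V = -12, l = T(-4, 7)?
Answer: 144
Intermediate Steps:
l = -2
(((-8 + 10) + 4)*V)*l = (((-8 + 10) + 4)*(-12))*(-2) = ((2 + 4)*(-12))*(-2) = (6*(-12))*(-2) = -72*(-2) = 144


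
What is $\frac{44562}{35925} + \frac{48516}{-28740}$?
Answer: $- \frac{5361}{11975} \approx -0.44768$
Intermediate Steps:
$\frac{44562}{35925} + \frac{48516}{-28740} = 44562 \cdot \frac{1}{35925} + 48516 \left(- \frac{1}{28740}\right) = \frac{14854}{11975} - \frac{4043}{2395} = - \frac{5361}{11975}$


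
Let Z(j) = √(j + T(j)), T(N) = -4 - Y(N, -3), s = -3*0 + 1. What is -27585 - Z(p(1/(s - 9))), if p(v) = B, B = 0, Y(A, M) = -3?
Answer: -27585 - I ≈ -27585.0 - 1.0*I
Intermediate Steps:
s = 1 (s = 0 + 1 = 1)
T(N) = -1 (T(N) = -4 - 1*(-3) = -4 + 3 = -1)
p(v) = 0
Z(j) = √(-1 + j) (Z(j) = √(j - 1) = √(-1 + j))
-27585 - Z(p(1/(s - 9))) = -27585 - √(-1 + 0) = -27585 - √(-1) = -27585 - I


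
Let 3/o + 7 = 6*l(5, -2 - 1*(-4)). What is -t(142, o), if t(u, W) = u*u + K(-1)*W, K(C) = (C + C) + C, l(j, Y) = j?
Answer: -463763/23 ≈ -20164.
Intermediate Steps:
K(C) = 3*C (K(C) = 2*C + C = 3*C)
o = 3/23 (o = 3/(-7 + 6*5) = 3/(-7 + 30) = 3/23 ≈ 0.13043)
t(u, W) = u² - 3*W (t(u, W) = u*u + (3*(-1))*W = u² - 3*W)
-t(142, o) = -(142² - 3*3/23) = -(20164 - 9/23) = -1*463763/23 = -463763/23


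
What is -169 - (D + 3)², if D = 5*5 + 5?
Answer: -1258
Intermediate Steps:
D = 30 (D = 25 + 5 = 30)
-169 - (D + 3)² = -169 - (30 + 3)² = -169 - 1*33² = -169 - 1*1089 = -169 - 1089 = -1258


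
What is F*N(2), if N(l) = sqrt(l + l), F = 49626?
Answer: 99252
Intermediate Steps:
N(l) = sqrt(2)*sqrt(l) (N(l) = sqrt(2*l) = sqrt(2)*sqrt(l))
F*N(2) = 49626*(sqrt(2)*sqrt(2)) = 49626*2 = 99252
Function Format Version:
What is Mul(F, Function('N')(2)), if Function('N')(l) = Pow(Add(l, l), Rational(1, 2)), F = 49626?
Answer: 99252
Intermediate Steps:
Function('N')(l) = Mul(Pow(2, Rational(1, 2)), Pow(l, Rational(1, 2))) (Function('N')(l) = Pow(Mul(2, l), Rational(1, 2)) = Mul(Pow(2, Rational(1, 2)), Pow(l, Rational(1, 2))))
Mul(F, Function('N')(2)) = Mul(49626, Mul(Pow(2, Rational(1, 2)), Pow(2, Rational(1, 2)))) = Mul(49626, 2) = 99252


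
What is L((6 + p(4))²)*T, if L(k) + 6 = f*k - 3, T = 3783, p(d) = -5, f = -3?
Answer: -45396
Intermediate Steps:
L(k) = -9 - 3*k (L(k) = -6 + (-3*k - 3) = -6 + (-3 - 3*k) = -9 - 3*k)
L((6 + p(4))²)*T = (-9 - 3*(6 - 5)²)*3783 = (-9 - 3*1²)*3783 = (-9 - 3*1)*3783 = (-9 - 3)*3783 = -12*3783 = -45396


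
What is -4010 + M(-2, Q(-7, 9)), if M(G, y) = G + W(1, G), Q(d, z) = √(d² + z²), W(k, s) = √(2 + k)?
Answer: -4012 + √3 ≈ -4010.3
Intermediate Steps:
M(G, y) = G + √3 (M(G, y) = G + √(2 + 1) = G + √3)
-4010 + M(-2, Q(-7, 9)) = -4010 + (-2 + √3) = -4012 + √3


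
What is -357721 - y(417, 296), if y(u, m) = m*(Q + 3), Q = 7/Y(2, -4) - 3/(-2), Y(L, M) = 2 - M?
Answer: -1078195/3 ≈ -3.5940e+5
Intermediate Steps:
Q = 8/3 (Q = 7/(2 - 1*(-4)) - 3/(-2) = 7/(2 + 4) - 3*(-½) = 7/6 + 3/2 = 8/3 ≈ 2.6667)
y(u, m) = 17*m/3 (y(u, m) = m*(8/3 + 3) = m*(17/3) = 17*m/3)
-357721 - y(417, 296) = -357721 - 17*296/3 = -357721 - 1*5032/3 = -357721 - 5032/3 = -1078195/3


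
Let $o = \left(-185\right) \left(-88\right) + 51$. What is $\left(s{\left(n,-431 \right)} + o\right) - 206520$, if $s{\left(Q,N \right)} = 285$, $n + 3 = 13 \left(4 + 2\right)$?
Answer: $-189904$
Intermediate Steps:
$o = 16331$ ($o = 16280 + 51 = 16331$)
$n = 75$ ($n = -3 + 13 \left(4 + 2\right) = -3 + 13 \cdot 6 = -3 + 78 = 75$)
$\left(s{\left(n,-431 \right)} + o\right) - 206520 = \left(285 + 16331\right) - 206520 = 16616 - 206520 = -189904$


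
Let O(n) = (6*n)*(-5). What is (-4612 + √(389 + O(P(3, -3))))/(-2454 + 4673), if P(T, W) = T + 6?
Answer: -4612/2219 + √119/2219 ≈ -2.0735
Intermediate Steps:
P(T, W) = 6 + T
O(n) = -30*n
(-4612 + √(389 + O(P(3, -3))))/(-2454 + 4673) = (-4612 + √(389 - 30*(6 + 3)))/(-2454 + 4673) = (-4612 + √(389 - 30*9))/2219 = (-4612 + √(389 - 270))*(1/2219) = (-4612 + √119)*(1/2219) = -4612/2219 + √119/2219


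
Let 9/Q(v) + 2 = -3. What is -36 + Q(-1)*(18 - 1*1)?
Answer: -333/5 ≈ -66.600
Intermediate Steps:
Q(v) = -9/5 (Q(v) = 9/(-2 - 3) = 9/(-5) = 9*(-⅕) = -9/5)
-36 + Q(-1)*(18 - 1*1) = -36 - 9*(18 - 1*1)/5 = -36 - 9*(18 - 1)/5 = -36 - 9/5*17 = -36 - 153/5 = -333/5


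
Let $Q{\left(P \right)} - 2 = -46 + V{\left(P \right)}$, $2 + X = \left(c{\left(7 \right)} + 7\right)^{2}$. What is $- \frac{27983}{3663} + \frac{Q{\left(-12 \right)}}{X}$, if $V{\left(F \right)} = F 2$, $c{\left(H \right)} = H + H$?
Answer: $- \frac{12533621}{1608057} \approx -7.7943$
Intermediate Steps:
$c{\left(H \right)} = 2 H$
$V{\left(F \right)} = 2 F$
$X = 439$ ($X = -2 + \left(2 \cdot 7 + 7\right)^{2} = -2 + \left(14 + 7\right)^{2} = -2 + 21^{2} = -2 + 441 = 439$)
$Q{\left(P \right)} = -44 + 2 P$ ($Q{\left(P \right)} = 2 + \left(-46 + 2 P\right) = -44 + 2 P$)
$- \frac{27983}{3663} + \frac{Q{\left(-12 \right)}}{X} = - \frac{27983}{3663} + \frac{-44 + 2 \left(-12\right)}{439} = \left(-27983\right) \frac{1}{3663} + \left(-44 - 24\right) \frac{1}{439} = - \frac{27983}{3663} - \frac{68}{439} = - \frac{12533621}{1608057}$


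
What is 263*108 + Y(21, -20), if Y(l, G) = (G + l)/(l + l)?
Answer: 1192969/42 ≈ 28404.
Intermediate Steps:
Y(l, G) = (G + l)/(2*l) (Y(l, G) = (G + l)/((2*l)) = (G + l)*(1/(2*l)) = (G + l)/(2*l))
263*108 + Y(21, -20) = 263*108 + (½)*(-20 + 21)/21 = 28404 + (½)*(1/21)*1 = 28404 + 1/42 = 1192969/42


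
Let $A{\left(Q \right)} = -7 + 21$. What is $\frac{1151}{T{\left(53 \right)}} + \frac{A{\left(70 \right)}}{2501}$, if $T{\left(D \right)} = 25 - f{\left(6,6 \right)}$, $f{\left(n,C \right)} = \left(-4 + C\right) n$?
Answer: $\frac{2878833}{32513} \approx 88.544$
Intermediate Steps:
$f{\left(n,C \right)} = n \left(-4 + C\right)$
$T{\left(D \right)} = 13$ ($T{\left(D \right)} = 25 - 6 \left(-4 + 6\right) = 25 - 6 \cdot 2 = 25 - 12 = 13$)
$A{\left(Q \right)} = 14$
$\frac{1151}{T{\left(53 \right)}} + \frac{A{\left(70 \right)}}{2501} = \frac{1151}{13} + \frac{14}{2501} = \frac{2878833}{32513}$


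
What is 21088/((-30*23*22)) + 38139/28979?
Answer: -8039783/109975305 ≈ -0.073105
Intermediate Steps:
21088/((-30*23*22)) + 38139/28979 = 21088/((-690*22)) + 38139*(1/28979) = 21088/(-15180) + 38139/28979 = 21088*(-1/15180) + 38139/28979 = -5272/3795 + 38139/28979 = -8039783/109975305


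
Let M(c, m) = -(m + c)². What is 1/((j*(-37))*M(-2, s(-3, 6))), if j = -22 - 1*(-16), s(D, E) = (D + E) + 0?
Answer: -1/222 ≈ -0.0045045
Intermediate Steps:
s(D, E) = D + E
M(c, m) = -(c + m)²
j = -6 (j = -22 + 16 = -6)
1/((j*(-37))*M(-2, s(-3, 6))) = 1/((-6*(-37))*(-(-2 + (-3 + 6))²)) = 1/(222*(-(-2 + 3)²)) = 1/(222*(-1*1²)) = 1/(222*(-1*1)) = 1/(222*(-1)) = 1/(-222) = -1/222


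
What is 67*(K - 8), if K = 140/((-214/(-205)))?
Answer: 904098/107 ≈ 8449.5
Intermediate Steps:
K = 14350/107 (K = 140/((-214*(-1/205))) = 140/(214/205) = 140*(205/214) = 14350/107 ≈ 134.11)
67*(K - 8) = 67*(14350/107 - 8) = 67*(13494/107) = 904098/107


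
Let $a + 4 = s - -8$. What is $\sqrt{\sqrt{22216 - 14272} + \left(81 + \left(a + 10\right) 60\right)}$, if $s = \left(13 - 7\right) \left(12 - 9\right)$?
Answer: $\sqrt{2001 + 2 \sqrt{1986}} \approx 45.718$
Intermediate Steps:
$s = 18$ ($s = 6 \cdot 3 = 18$)
$a = 22$ ($a = -4 + \left(18 - -8\right) = -4 + \left(18 + 8\right) = -4 + 26 = 22$)
$\sqrt{\sqrt{22216 - 14272} + \left(81 + \left(a + 10\right) 60\right)} = \sqrt{\sqrt{22216 - 14272} + \left(81 + \left(22 + 10\right) 60\right)} = \sqrt{\sqrt{7944} + \left(81 + 32 \cdot 60\right)} = \sqrt{2 \sqrt{1986} + \left(81 + 1920\right)} = \sqrt{2 \sqrt{1986} + 2001} = \sqrt{2001 + 2 \sqrt{1986}}$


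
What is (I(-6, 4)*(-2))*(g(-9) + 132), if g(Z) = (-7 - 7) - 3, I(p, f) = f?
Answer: -920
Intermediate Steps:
g(Z) = -17 (g(Z) = -14 - 3 = -17)
(I(-6, 4)*(-2))*(g(-9) + 132) = (4*(-2))*(-17 + 132) = -8*115 = -920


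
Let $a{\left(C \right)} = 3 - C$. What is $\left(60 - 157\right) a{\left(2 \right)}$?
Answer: $-97$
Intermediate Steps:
$\left(60 - 157\right) a{\left(2 \right)} = \left(60 - 157\right) \left(3 - 2\right) = - 97 \left(3 - 2\right) = \left(-97\right) 1 = -97$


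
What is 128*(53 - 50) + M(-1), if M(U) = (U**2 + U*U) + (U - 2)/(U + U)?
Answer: 775/2 ≈ 387.50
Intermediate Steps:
M(U) = 2*U**2 + (-2 + U)/(2*U) (M(U) = (U**2 + U**2) + (-2 + U)/((2*U)) = 2*U**2 + (-2 + U)*(1/(2*U)) = 2*U**2 + (-2 + U)/(2*U))
128*(53 - 50) + M(-1) = 128*(53 - 50) + (1/2)*(-2 - 1 + 4*(-1)**3)/(-1) = 128*3 + (1/2)*(-1)*(-2 - 1 + 4*(-1)) = 384 + (1/2)*(-1)*(-2 - 1 - 4) = 384 + (1/2)*(-1)*(-7) = 384 + 7/2 = 775/2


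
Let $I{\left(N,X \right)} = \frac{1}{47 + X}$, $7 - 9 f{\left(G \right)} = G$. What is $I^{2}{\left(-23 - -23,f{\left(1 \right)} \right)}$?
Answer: $\frac{9}{20449} \approx 0.00044012$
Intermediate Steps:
$f{\left(G \right)} = \frac{7}{9} - \frac{G}{9}$
$I^{2}{\left(-23 - -23,f{\left(1 \right)} \right)} = \left(\frac{1}{47 + \left(\frac{7}{9} - \frac{1}{9}\right)}\right)^{2} = \left(\frac{1}{47 + \frac{2}{3}}\right)^{2} = \left(\frac{1}{\frac{143}{3}}\right)^{2} = \left(\frac{3}{143}\right)^{2} = \frac{9}{20449}$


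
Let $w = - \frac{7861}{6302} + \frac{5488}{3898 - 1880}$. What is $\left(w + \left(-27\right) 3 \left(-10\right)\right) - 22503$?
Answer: $- \frac{137930308635}{6358718} \approx -21692.0$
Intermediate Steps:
$w = \frac{9360939}{6358718}$ ($w = \left(-7861\right) \frac{1}{6302} + \frac{5488}{2018} = - \frac{7861}{6302} + 5488 \cdot \frac{1}{2018} = - \frac{7861}{6302} + \frac{2744}{1009} = \frac{9360939}{6358718} \approx 1.4721$)
$\left(w + \left(-27\right) 3 \left(-10\right)\right) - 22503 = \left(\frac{9360939}{6358718} + \left(-27\right) 3 \left(-10\right)\right) - 22503 = \left(\frac{9360939}{6358718} - -810\right) - 22503 = \left(\frac{9360939}{6358718} + 810\right) - 22503 = \frac{5159922519}{6358718} - 22503 = - \frac{137930308635}{6358718}$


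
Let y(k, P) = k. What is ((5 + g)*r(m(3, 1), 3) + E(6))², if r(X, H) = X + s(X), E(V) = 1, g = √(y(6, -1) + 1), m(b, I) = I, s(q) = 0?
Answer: (6 + √7)² ≈ 74.749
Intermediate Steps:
g = √7 (g = √(6 + 1) = √7 ≈ 2.6458)
r(X, H) = X (r(X, H) = X + 0 = X)
((5 + g)*r(m(3, 1), 3) + E(6))² = ((5 + √7)*1 + 1)² = ((5 + √7) + 1)² = (6 + √7)²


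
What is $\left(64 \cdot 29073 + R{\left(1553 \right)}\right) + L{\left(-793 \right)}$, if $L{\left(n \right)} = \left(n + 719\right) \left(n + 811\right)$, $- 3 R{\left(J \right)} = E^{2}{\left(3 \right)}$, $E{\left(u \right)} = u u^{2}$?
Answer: $1859097$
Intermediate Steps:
$E{\left(u \right)} = u^{3}$
$R{\left(J \right)} = -243$ ($R{\left(J \right)} = - \frac{\left(3^{3}\right)^{2}}{3} = - \frac{27^{2}}{3} = \left(- \frac{1}{3}\right) 729 = -243$)
$L{\left(n \right)} = \left(719 + n\right) \left(811 + n\right)$
$\left(64 \cdot 29073 + R{\left(1553 \right)}\right) + L{\left(-793 \right)} = \left(64 \cdot 29073 - 243\right) + \left(583109 + \left(-793\right)^{2} + 1530 \left(-793\right)\right) = \left(1860672 - 243\right) + \left(583109 + 628849 - 1213290\right) = 1860429 - 1332 = 1859097$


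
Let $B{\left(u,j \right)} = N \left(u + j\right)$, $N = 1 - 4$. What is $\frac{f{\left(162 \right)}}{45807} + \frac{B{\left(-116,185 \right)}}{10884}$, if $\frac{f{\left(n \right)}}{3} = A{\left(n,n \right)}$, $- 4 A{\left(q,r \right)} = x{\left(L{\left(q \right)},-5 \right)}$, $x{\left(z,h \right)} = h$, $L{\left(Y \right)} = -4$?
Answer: $- \frac{524513}{27697966} \approx -0.018937$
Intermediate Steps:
$N = -3$ ($N = 1 - 4 = -3$)
$A{\left(q,r \right)} = \frac{5}{4}$ ($A{\left(q,r \right)} = \left(- \frac{1}{4}\right) \left(-5\right) = \frac{5}{4}$)
$f{\left(n \right)} = \frac{15}{4}$ ($f{\left(n \right)} = 3 \cdot \frac{5}{4} = \frac{15}{4}$)
$B{\left(u,j \right)} = - 3 j - 3 u$ ($B{\left(u,j \right)} = - 3 \left(u + j\right) = - 3 \left(j + u\right) = - 3 j - 3 u$)
$\frac{f{\left(162 \right)}}{45807} + \frac{B{\left(-116,185 \right)}}{10884} = \frac{15}{4 \cdot 45807} + \frac{\left(-3\right) 185 - -348}{10884} = \frac{15}{4} \cdot \frac{1}{45807} + \left(-555 + 348\right) \frac{1}{10884} = \frac{5}{61076} - \frac{69}{3628} = - \frac{524513}{27697966}$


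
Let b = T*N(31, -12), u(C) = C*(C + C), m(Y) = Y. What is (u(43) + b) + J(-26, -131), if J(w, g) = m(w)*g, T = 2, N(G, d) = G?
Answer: 7166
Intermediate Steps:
J(w, g) = g*w (J(w, g) = w*g = g*w)
u(C) = 2*C² (u(C) = C*(2*C) = 2*C²)
b = 62 (b = 2*31 = 62)
(u(43) + b) + J(-26, -131) = (2*43² + 62) - 131*(-26) = (2*1849 + 62) + 3406 = (3698 + 62) + 3406 = 3760 + 3406 = 7166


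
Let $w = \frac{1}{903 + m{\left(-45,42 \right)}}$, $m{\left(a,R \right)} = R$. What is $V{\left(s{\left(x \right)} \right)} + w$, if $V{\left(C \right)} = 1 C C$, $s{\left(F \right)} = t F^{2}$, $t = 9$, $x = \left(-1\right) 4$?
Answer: $\frac{19595521}{945} \approx 20736.0$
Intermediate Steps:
$x = -4$
$s{\left(F \right)} = 9 F^{2}$
$V{\left(C \right)} = C^{2}$ ($V{\left(C \right)} = C C = C^{2}$)
$w = \frac{1}{945}$ ($w = \frac{1}{903 + 42} = \frac{1}{945} \approx 0.0010582$)
$V{\left(s{\left(x \right)} \right)} + w = \left(9 \left(-4\right)^{2}\right)^{2} + \frac{1}{945} = \left(9 \cdot 16\right)^{2} + \frac{1}{945} = 144^{2} + \frac{1}{945} = 20736 + \frac{1}{945} = \frac{19595521}{945}$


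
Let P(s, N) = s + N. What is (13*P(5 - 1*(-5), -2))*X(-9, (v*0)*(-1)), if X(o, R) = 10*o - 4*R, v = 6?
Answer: -9360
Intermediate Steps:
X(o, R) = -4*R + 10*o
P(s, N) = N + s
(13*P(5 - 1*(-5), -2))*X(-9, (v*0)*(-1)) = (13*(-2 + (5 - 1*(-5))))*(-4*6*0*(-1) + 10*(-9)) = (13*(-2 + (5 + 5)))*(-0*(-1) - 90) = (13*(-2 + 10))*(-4*0 - 90) = (13*8)*(0 - 90) = 104*(-90) = -9360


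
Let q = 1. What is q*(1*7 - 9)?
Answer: -2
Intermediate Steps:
q*(1*7 - 9) = 1*(1*7 - 9) = 1*(7 - 9) = 1*(-2) = -2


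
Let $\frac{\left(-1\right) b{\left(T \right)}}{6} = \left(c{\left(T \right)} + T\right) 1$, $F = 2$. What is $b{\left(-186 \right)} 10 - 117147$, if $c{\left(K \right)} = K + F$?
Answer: $-94947$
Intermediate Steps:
$c{\left(K \right)} = 2 + K$ ($c{\left(K \right)} = K + 2 = 2 + K$)
$b{\left(T \right)} = -12 - 12 T$ ($b{\left(T \right)} = - 6 \left(\left(2 + T\right) + T\right) 1 = - 6 \left(2 + 2 T\right) 1 = - 6 \left(2 + 2 T\right) = -12 - 12 T$)
$b{\left(-186 \right)} 10 - 117147 = \left(-12 - -2232\right) 10 - 117147 = \left(-12 + 2232\right) 10 - 117147 = 2220 \cdot 10 - 117147 = 22200 - 117147 = -94947$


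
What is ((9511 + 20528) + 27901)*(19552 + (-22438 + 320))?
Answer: -148674040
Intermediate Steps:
((9511 + 20528) + 27901)*(19552 + (-22438 + 320)) = (30039 + 27901)*(19552 - 22118) = 57940*(-2566) = -148674040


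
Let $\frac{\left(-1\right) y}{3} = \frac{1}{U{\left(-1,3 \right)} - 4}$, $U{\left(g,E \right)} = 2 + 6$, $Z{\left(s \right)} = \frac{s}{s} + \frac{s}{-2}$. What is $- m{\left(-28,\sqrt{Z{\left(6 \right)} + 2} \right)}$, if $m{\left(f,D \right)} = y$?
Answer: $\frac{3}{4} \approx 0.75$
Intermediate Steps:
$Z{\left(s \right)} = 1 - \frac{s}{2}$ ($Z{\left(s \right)} = 1 + s \left(- \frac{1}{2}\right) = 1 - \frac{s}{2}$)
$U{\left(g,E \right)} = 8$
$y = - \frac{3}{4}$ ($y = - \frac{3}{8 - 4} = - \frac{3}{4} \approx -0.75$)
$m{\left(f,D \right)} = - \frac{3}{4}$
$- m{\left(-28,\sqrt{Z{\left(6 \right)} + 2} \right)} = \left(-1\right) \left(- \frac{3}{4}\right) = \frac{3}{4}$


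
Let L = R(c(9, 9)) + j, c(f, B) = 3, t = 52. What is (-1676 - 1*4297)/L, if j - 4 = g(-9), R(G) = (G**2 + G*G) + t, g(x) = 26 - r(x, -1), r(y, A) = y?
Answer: -5973/109 ≈ -54.798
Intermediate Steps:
g(x) = 26 - x
R(G) = 52 + 2*G**2 (R(G) = (G**2 + G*G) + 52 = (G**2 + G**2) + 52 = 2*G**2 + 52 = 52 + 2*G**2)
j = 39 (j = 4 + (26 - 1*(-9)) = 4 + (26 + 9) = 4 + 35 = 39)
L = 109 (L = (52 + 2*3**2) + 39 = (52 + 2*9) + 39 = (52 + 18) + 39 = 70 + 39 = 109)
(-1676 - 1*4297)/L = (-1676 - 1*4297)/109 = (-1676 - 4297)*(1/109) = -5973*1/109 = -5973/109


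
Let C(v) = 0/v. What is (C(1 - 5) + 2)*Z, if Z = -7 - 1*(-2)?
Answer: -10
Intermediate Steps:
Z = -5 (Z = -7 + 2 = -5)
C(v) = 0
(C(1 - 5) + 2)*Z = (0 + 2)*(-5) = 2*(-5) = -10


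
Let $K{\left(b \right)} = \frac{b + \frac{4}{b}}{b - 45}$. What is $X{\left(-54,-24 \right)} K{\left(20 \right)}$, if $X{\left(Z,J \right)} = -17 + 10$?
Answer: $\frac{707}{125} \approx 5.656$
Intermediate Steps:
$X{\left(Z,J \right)} = -7$
$K{\left(b \right)} = \frac{b + \frac{4}{b}}{-45 + b}$
$X{\left(-54,-24 \right)} K{\left(20 \right)} = - 7 \frac{4 + 20^{2}}{20 \left(-45 + 20\right)} = - 7 \frac{4 + 400}{20 \left(-25\right)} = - 7 \cdot \frac{1}{20} \left(- \frac{1}{25}\right) 404 = \left(-7\right) \left(- \frac{101}{125}\right) = \frac{707}{125}$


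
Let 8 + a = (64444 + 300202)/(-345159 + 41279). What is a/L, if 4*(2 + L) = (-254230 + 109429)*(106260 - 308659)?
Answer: -1397843/1113248334794135 ≈ -1.2556e-9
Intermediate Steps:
L = 29307577591/4 (L = -2 + ((-254230 + 109429)*(106260 - 308659))/4 = -2 + (-144801*(-202399))/4 = -2 + (¼)*29307577599 = -2 + 29307577599/4 = 29307577591/4 ≈ 7.3269e+9)
a = -1397843/151940 (a = -8 + (64444 + 300202)/(-345159 + 41279) = -8 + 364646/(-303880) = -8 + 364646*(-1/303880) = -8 - 182323/151940 = -1397843/151940 ≈ -9.2000)
a/L = -1397843/(151940*29307577591/4) = -1397843/151940*4/29307577591 = -1397843/1113248334794135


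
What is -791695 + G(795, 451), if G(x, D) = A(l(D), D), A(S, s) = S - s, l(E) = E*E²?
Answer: 90941705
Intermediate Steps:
l(E) = E³
G(x, D) = D³ - D
-791695 + G(795, 451) = -791695 + (451³ - 1*451) = -791695 + (91733851 - 451) = -791695 + 91733400 = 90941705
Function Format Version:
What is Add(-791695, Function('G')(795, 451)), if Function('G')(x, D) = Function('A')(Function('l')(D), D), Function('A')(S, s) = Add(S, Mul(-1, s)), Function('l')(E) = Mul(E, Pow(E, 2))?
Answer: 90941705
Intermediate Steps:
Function('l')(E) = Pow(E, 3)
Function('G')(x, D) = Add(Pow(D, 3), Mul(-1, D))
Add(-791695, Function('G')(795, 451)) = Add(-791695, Add(Pow(451, 3), Mul(-1, 451))) = Add(-791695, Add(91733851, -451)) = Add(-791695, 91733400) = 90941705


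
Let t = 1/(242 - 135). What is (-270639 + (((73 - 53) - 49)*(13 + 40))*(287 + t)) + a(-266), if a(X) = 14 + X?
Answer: -76186607/107 ≈ -7.1202e+5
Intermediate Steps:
t = 1/107 ≈ 0.0093458
(-270639 + (((73 - 53) - 49)*(13 + 40))*(287 + t)) + a(-266) = (-270639 + (((73 - 53) - 49)*(13 + 40))*(287 + 1/107)) + (14 - 266) = (-270639 + ((20 - 49)*53)*(30710/107)) - 252 = (-270639 - 29*53*(30710/107)) - 252 = (-270639 - 1537*30710/107) - 252 = (-270639 - 47201270/107) - 252 = -76159643/107 - 252 = -76186607/107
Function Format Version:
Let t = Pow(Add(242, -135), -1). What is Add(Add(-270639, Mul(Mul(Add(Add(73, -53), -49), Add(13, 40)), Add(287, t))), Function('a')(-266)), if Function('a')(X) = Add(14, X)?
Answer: Rational(-76186607, 107) ≈ -7.1202e+5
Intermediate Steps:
t = Rational(1, 107) (t = Pow(107, -1) = Rational(1, 107) ≈ 0.0093458)
Add(Add(-270639, Mul(Mul(Add(Add(73, -53), -49), Add(13, 40)), Add(287, t))), Function('a')(-266)) = Add(Add(-270639, Mul(Mul(Add(Add(73, -53), -49), Add(13, 40)), Add(287, Rational(1, 107)))), Add(14, -266)) = Add(Add(-270639, Mul(Mul(Add(20, -49), 53), Rational(30710, 107))), -252) = Add(Add(-270639, Mul(Mul(-29, 53), Rational(30710, 107))), -252) = Add(Add(-270639, Mul(-1537, Rational(30710, 107))), -252) = Add(Add(-270639, Rational(-47201270, 107)), -252) = Add(Rational(-76159643, 107), -252) = Rational(-76186607, 107)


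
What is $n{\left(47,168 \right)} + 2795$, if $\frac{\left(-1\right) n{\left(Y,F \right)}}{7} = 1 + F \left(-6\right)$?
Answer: $9844$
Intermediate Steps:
$n{\left(Y,F \right)} = -7 + 42 F$ ($n{\left(Y,F \right)} = - 7 \left(1 + F \left(-6\right)\right) = - 7 \left(1 - 6 F\right) = -7 + 42 F$)
$n{\left(47,168 \right)} + 2795 = \left(-7 + 42 \cdot 168\right) + 2795 = \left(-7 + 7056\right) + 2795 = 7049 + 2795 = 9844$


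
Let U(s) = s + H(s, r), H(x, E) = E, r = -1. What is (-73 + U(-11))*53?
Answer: -4505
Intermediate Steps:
U(s) = -1 + s (U(s) = s - 1 = -1 + s)
(-73 + U(-11))*53 = (-73 + (-1 - 11))*53 = (-73 - 12)*53 = -85*53 = -4505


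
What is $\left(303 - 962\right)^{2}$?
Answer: $434281$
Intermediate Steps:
$\left(303 - 962\right)^{2} = \left(-659\right)^{2} = 434281$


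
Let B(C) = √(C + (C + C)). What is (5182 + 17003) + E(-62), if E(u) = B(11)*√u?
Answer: 22185 + I*√2046 ≈ 22185.0 + 45.233*I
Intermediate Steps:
B(C) = √3*√C (B(C) = √(C + 2*C) = √(3*C) = √3*√C)
E(u) = √33*√u (E(u) = (√3*√11)*√u = √33*√u)
(5182 + 17003) + E(-62) = (5182 + 17003) + √33*√(-62) = 22185 + √33*(I*√62) = 22185 + I*√2046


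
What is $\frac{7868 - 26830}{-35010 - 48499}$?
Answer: $\frac{18962}{83509} \approx 0.22707$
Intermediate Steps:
$\frac{7868 - 26830}{-35010 - 48499} = - \frac{18962}{-83509} = \left(-18962\right) \left(- \frac{1}{83509}\right) = \frac{18962}{83509}$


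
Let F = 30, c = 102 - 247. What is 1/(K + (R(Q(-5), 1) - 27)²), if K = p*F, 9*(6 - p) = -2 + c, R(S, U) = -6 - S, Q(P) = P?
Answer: 1/1454 ≈ 0.00068776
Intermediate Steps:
c = -145
p = 67/3 (p = 6 - (-2 - 145)/9 = 6 - ⅑*(-147) = 6 + 49/3 = 67/3 ≈ 22.333)
K = 670 (K = (67/3)*30 = 670)
1/(K + (R(Q(-5), 1) - 27)²) = 1/(670 + ((-6 - 1*(-5)) - 27)²) = 1/(670 + ((-6 + 5) - 27)²) = 1/(670 + (-1 - 27)²) = 1/(670 + (-28)²) = 1/(670 + 784) = 1/1454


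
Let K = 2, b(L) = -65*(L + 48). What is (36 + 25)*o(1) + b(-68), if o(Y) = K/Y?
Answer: 1422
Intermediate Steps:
b(L) = -3120 - 65*L (b(L) = -65*(48 + L) = -3120 - 65*L)
o(Y) = 2/Y
(36 + 25)*o(1) + b(-68) = (36 + 25)*(2/1) + (-3120 - 65*(-68)) = 61*(2*1) + (-3120 + 4420) = 61*2 + 1300 = 122 + 1300 = 1422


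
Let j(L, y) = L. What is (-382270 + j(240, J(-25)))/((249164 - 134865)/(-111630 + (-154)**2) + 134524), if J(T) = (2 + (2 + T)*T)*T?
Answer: -33585785420/11826428637 ≈ -2.8399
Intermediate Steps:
J(T) = T*(2 + T*(2 + T)) (J(T) = (2 + T*(2 + T))*T = T*(2 + T*(2 + T)))
(-382270 + j(240, J(-25)))/((249164 - 134865)/(-111630 + (-154)**2) + 134524) = (-382270 + 240)/((249164 - 134865)/(-111630 + (-154)**2) + 134524) = -382030/(114299/(-111630 + 23716) + 134524) = -382030/(114299/(-87914) + 134524) = -382030/(114299*(-1/87914) + 134524) = -382030/(-114299/87914 + 134524) = -382030/11826428637/87914 = -382030*87914/11826428637 = -33585785420/11826428637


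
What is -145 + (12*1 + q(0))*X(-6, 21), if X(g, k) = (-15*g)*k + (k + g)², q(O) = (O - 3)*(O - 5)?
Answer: 56960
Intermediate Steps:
q(O) = (-5 + O)*(-3 + O) (q(O) = (-3 + O)*(-5 + O) = (-5 + O)*(-3 + O))
X(g, k) = (g + k)² - 15*g*k (X(g, k) = -15*g*k + (g + k)² = (g + k)² - 15*g*k)
-145 + (12*1 + q(0))*X(-6, 21) = -145 + (12*1 + (15 + 0² - 8*0))*((-6 + 21)² - 15*(-6)*21) = -145 + (12 + (15 + 0 + 0))*(15² + 1890) = -145 + (12 + 15)*(225 + 1890) = -145 + 27*2115 = -145 + 57105 = 56960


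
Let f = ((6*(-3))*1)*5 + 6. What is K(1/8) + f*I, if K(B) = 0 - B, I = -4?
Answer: 2687/8 ≈ 335.88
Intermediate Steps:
f = -84 (f = -18*1*5 + 6 = -18*5 + 6 = -90 + 6 = -84)
K(B) = -B
K(1/8) + f*I = -1/8 - 84*(-4) = -1*⅛ + 336 = -⅛ + 336 = 2687/8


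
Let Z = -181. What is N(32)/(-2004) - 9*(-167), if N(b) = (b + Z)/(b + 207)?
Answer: 719871017/478956 ≈ 1503.0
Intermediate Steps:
N(b) = (-181 + b)/(207 + b) (N(b) = (b - 181)/(b + 207) = (-181 + b)/(207 + b))
N(32)/(-2004) - 9*(-167) = ((-181 + 32)/(207 + 32))/(-2004) - 9*(-167) = (-149/239)*(-1/2004) - 1*(-1503) = ((1/239)*(-149))*(-1/2004) + 1503 = -149/239*(-1/2004) + 1503 = 149/478956 + 1503 = 719871017/478956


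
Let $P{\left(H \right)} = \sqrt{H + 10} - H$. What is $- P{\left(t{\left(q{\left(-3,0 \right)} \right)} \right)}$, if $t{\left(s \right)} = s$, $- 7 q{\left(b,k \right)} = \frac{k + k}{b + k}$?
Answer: $- \sqrt{10} \approx -3.1623$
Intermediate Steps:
$q{\left(b,k \right)} = - \frac{2 k}{7 \left(b + k\right)}$ ($q{\left(b,k \right)} = - \frac{\left(k + k\right) \frac{1}{b + k}}{7} = - \frac{2 k \frac{1}{b + k}}{7} = - \frac{2 k}{7 \left(b + k\right)}$)
$P{\left(H \right)} = \sqrt{10 + H} - H$
$- P{\left(t{\left(q{\left(-3,0 \right)} \right)} \right)} = - (\sqrt{10 - \frac{0}{7 \left(-3\right) + 7 \cdot 0}} - \left(-2\right) 0 \frac{1}{7 \left(-3\right) + 7 \cdot 0}) = - (\sqrt{10 - \frac{0}{-21 + 0}} - \left(-2\right) 0 \frac{1}{-21 + 0}) = - (\sqrt{10 - \frac{0}{-21}} - \left(-2\right) 0 \frac{1}{-21}) = - (\sqrt{10 - 0 \left(- \frac{1}{21}\right)} - \left(-2\right) 0 \left(- \frac{1}{21}\right)) = - (\sqrt{10 + 0} - 0) = - (\sqrt{10} + 0) = - \sqrt{10}$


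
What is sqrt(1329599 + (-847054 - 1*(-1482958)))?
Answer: sqrt(1965503) ≈ 1402.0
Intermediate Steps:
sqrt(1329599 + (-847054 - 1*(-1482958))) = sqrt(1329599 + (-847054 + 1482958)) = sqrt(1329599 + 635904) = sqrt(1965503)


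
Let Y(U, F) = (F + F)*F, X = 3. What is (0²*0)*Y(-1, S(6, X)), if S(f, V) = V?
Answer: 0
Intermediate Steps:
Y(U, F) = 2*F² (Y(U, F) = (2*F)*F = 2*F²)
(0²*0)*Y(-1, S(6, X)) = (0²*0)*(2*3²) = (0*0)*(2*9) = 0*18 = 0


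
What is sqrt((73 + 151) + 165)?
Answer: sqrt(389) ≈ 19.723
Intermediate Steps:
sqrt((73 + 151) + 165) = sqrt(224 + 165) = sqrt(389)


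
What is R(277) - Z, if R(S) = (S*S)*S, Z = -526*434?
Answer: 21482217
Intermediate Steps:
Z = -228284
R(S) = S³ (R(S) = S²*S = S³)
R(277) - Z = 277³ - 1*(-228284) = 21253933 + 228284 = 21482217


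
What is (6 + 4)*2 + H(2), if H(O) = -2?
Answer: 18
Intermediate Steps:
(6 + 4)*2 + H(2) = (6 + 4)*2 - 2 = 10*2 - 2 = 20 - 2 = 18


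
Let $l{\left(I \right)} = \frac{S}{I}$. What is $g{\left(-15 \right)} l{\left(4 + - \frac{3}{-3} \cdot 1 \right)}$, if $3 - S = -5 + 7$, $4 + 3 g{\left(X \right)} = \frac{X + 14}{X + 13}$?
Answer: $- \frac{7}{30} \approx -0.23333$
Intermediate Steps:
$g{\left(X \right)} = - \frac{4}{3} + \frac{14 + X}{3 \left(13 + X\right)}$ ($g{\left(X \right)} = - \frac{4}{3} + \frac{\left(X + 14\right) \frac{1}{X + 13}}{3} = - \frac{4}{3} + \frac{\left(14 + X\right) \frac{1}{13 + X}}{3} = - \frac{4}{3} + \frac{\frac{1}{13 + X} \left(14 + X\right)}{3} = - \frac{4}{3} + \frac{14 + X}{3 \left(13 + X\right)}$)
$S = 1$ ($S = 3 - \left(-5 + 7\right) = 3 - 2 = 1$)
$l{\left(I \right)} = \frac{1}{I}$ ($l{\left(I \right)} = 1 \frac{1}{I} = \frac{1}{I}$)
$g{\left(-15 \right)} l{\left(4 + - \frac{3}{-3} \cdot 1 \right)} = \frac{\frac{1}{13 - 15} \left(- \frac{38}{3} - -15\right)}{4 + - \frac{3}{-3} \cdot 1} = \frac{\frac{1}{-2} \left(- \frac{38}{3} + 15\right)}{4 + \left(-3\right) \left(- \frac{1}{3}\right) 1} = \frac{\left(- \frac{1}{2}\right) \frac{7}{3}}{4 + 1 \cdot 1} = - \frac{7}{6 \left(4 + 1\right)} = - \frac{7}{6 \cdot 5} = \left(- \frac{7}{6}\right) \frac{1}{5} = - \frac{7}{30}$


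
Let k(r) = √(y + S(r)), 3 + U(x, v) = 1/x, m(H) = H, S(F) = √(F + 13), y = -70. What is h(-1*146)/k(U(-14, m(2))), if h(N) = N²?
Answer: -21316*I*√14/√(980 - √1946) ≈ -2607.1*I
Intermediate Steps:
S(F) = √(13 + F)
U(x, v) = -3 + 1/x
k(r) = √(-70 + √(13 + r))
h(-1*146)/k(U(-14, m(2))) = (-1*146)²/(√(-70 + √(13 + (-3 + 1/(-14))))) = (-146)²/(√(-70 + √(13 + (-3 - 1/14)))) = 21316/(√(-70 + √(13 - 43/14))) = 21316/(√(-70 + √(139/14))) = 21316/(√(-70 + √1946/14)) = 21316/√(-70 + √1946/14)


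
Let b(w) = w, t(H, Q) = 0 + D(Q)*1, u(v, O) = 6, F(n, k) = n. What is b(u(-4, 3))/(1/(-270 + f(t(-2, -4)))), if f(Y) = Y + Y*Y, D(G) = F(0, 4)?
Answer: -1620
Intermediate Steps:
D(G) = 0
t(H, Q) = 0 (t(H, Q) = 0 + 0*1 = 0 + 0 = 0)
f(Y) = Y + Y²
b(u(-4, 3))/(1/(-270 + f(t(-2, -4)))) = 6/(1/(-270 + 0*(1 + 0))) = 6/(1/(-270 + 0*1)) = 6/(1/(-270 + 0)) = 6/(1/(-270)) = 6/(-1/270) = 6*(-270) = -1620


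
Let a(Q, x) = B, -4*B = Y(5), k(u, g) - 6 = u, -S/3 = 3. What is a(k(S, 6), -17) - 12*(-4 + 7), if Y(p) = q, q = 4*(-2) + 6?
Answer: -71/2 ≈ -35.500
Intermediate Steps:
S = -9 (S = -3*3 = -9)
k(u, g) = 6 + u
q = -2 (q = -8 + 6 = -2)
Y(p) = -2
B = ½ (B = -¼*(-2) = ½ ≈ 0.50000)
a(Q, x) = ½
a(k(S, 6), -17) - 12*(-4 + 7) = ½ - 12*(-4 + 7) = ½ - 12*3 = ½ - 1*36 = ½ - 36 = -71/2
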